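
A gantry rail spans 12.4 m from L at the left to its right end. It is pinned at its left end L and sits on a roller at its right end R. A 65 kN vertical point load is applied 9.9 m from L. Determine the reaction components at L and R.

L_x = 0, L_y = 13.10 kN, R_y = 51.90 kN

Taking moments about L: R_y·12.4 − 65·9.9 = 0 → R_y = 643.5/12.4 = 51.8952 ≈ 51.90 kN.
ΣF_y = 0: L_y + 51.8952 − 65 = 0 → L_y = 13.10 kN.
ΣF_x = 0: no horizontal applied forces, so L_x = 0.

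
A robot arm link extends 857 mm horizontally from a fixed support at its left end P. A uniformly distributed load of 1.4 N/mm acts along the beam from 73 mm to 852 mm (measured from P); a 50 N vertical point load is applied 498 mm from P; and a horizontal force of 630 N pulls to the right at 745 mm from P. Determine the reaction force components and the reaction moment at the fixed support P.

P_x = -630.0 N, P_y = 1141 N, M_P = 529300 N·mm

Resultant of the distributed load: 1.4 × 779 = 1090.6 N at 462.5 mm from P.
ΣF_x = 0: P_x + 630 = 0 → P_x = -630.0 N.
ΣF_y = 0: P_y − 1.4·779 − 50 = 0 → P_y = 1141 N.
ΣM about P: M_P − (1.4·779)·462.5 − 50·498 = 0 → M_P = 529300 N·mm.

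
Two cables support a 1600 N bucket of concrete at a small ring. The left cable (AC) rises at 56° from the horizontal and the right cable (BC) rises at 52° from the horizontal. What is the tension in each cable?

T_AC = 1036 N, T_BC = 940.8 N

ΣF_x = 0: −T_AC·cos56° + T_BC·cos52° = 0 → T_BC = 0.90828·T_AC.
ΣF_y = 0: T_AC·sin56° + T_BC·sin52° = 1600.
Substitute: T_AC·(0.829038 + 0.90828·0.788011) = 1600 → T_AC = 1035.75 ≈ 1036 N.
Then T_BC = 0.90828 × 1035.75 = 940.8 N.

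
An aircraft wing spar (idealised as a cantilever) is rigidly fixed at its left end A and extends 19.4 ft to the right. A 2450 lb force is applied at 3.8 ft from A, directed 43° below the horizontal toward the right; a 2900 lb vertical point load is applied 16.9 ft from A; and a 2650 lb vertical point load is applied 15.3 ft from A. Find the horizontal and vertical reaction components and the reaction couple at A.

ΣF_x = 0: A_x + 2450·cos43° = 0 → A_x = -1792 lb.
ΣF_y = 0: A_y − 2450·sin43° − 2900 − 2650 = 0 → A_y = 7221 lb.
ΣM about A: M_A − 2450·sin43°·3.8 − 2900·16.9 − 2650·15.3 = 0 → M_A = 95900 lb·ft.

A_x = -1792 lb, A_y = 7221 lb, M_A = 95900 lb·ft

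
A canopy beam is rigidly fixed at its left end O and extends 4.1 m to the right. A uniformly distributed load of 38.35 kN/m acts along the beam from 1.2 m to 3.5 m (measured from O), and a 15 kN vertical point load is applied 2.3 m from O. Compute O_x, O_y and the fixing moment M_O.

O_x = 0, O_y = 103.2 kN, M_O = 241.8 kN·m

Resultant of the distributed load: 38.35 × 2.3 = 88.205 kN at 2.35 m from O.
ΣF_x = 0: O_x = 0.
ΣF_y = 0: O_y − 38.35·2.3 − 15 = 0 → O_y = 103.2 kN.
ΣM about O: M_O − (38.35·2.3)·2.35 − 15·2.3 = 0 → M_O = 241.8 kN·m.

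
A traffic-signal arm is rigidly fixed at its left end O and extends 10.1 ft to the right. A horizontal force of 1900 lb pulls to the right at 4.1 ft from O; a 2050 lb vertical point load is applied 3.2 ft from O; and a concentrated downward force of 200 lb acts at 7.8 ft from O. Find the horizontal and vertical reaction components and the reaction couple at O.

ΣF_x = 0: O_x + 1900 = 0 → O_x = -1900 lb.
ΣF_y = 0: O_y − 2050 − 200 = 0 → O_y = 2250 lb.
ΣM about O: M_O − 2050·3.2 − 200·7.8 = 0 → M_O = 8120 lb·ft.

O_x = -1900 lb, O_y = 2250 lb, M_O = 8120 lb·ft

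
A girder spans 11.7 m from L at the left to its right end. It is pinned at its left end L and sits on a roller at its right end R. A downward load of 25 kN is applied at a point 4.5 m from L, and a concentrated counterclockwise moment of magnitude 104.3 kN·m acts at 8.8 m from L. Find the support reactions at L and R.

L_x = 0, L_y = 24.30 kN, R_y = 0.7009 kN

ΣM about L: R_y·11.7 − 25·4.5 + 104.3 = 0 → R_y = 8.2/11.7 = 0.700855 ≈ 0.7009 kN.
ΣF_y = 0: L_y + 0.700855 − 25 = 0 → L_y = 24.30 kN.
ΣF_x = 0: no horizontal applied forces, so L_x = 0.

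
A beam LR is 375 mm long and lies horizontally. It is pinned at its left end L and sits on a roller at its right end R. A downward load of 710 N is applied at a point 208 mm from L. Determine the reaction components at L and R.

L_x = 0, L_y = 316.2 N, R_y = 393.8 N

Taking moments about L: R_y·375 − 710·208 = 0 → R_y = 147680/375 = 393.813 ≈ 393.8 N.
ΣF_y = 0: L_y + 393.813 − 710 = 0 → L_y = 316.2 N.
ΣF_x = 0: no horizontal applied forces, so L_x = 0.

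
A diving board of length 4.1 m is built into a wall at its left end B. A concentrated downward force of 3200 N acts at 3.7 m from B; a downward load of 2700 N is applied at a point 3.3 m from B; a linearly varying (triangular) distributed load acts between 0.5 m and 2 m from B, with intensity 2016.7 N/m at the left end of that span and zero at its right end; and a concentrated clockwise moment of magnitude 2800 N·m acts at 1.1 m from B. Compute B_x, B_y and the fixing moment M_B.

B_x = 0, B_y = 7413 N, M_B = 25060 N·m

Resultant of the triangular load: ½ × 2016.7 × 1.5 = 1512.525 N, acting at 1 m from B (one-third of the span from the peak).
ΣF_x = 0: B_x = 0.
ΣF_y = 0: B_y − 3200 − 2700 − ½·2016.7·1.5 = 0 → B_y = 7413 N.
ΣM about B: M_B − 3200·3.7 − 2700·3.3 − (½·2016.7·1.5)·1 − 2800 = 0 → M_B = 25060 N·m.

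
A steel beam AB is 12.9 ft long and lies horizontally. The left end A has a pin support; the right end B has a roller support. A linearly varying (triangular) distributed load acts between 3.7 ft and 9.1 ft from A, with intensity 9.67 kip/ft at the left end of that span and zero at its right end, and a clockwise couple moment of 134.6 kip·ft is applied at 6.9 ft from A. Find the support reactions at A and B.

A_x = 0, A_y = 4.543 kip, B_y = 21.57 kip

Resultant of the triangular load: ½ × 9.67 × 5.4 = 26.109 kip, acting at 5.5 ft from A (one-third of the span from the peak).
Taking moments about A: B_y·12.9 − (½·9.67·5.4)·5.5 − 134.6 = 0 → B_y = 278.1995/12.9 = 21.5659 ≈ 21.57 kip.
ΣF_y = 0: A_y + 21.5659 − ½·9.67·5.4 = 0 → A_y = 4.543 kip.
ΣF_x = 0: no horizontal applied forces, so A_x = 0.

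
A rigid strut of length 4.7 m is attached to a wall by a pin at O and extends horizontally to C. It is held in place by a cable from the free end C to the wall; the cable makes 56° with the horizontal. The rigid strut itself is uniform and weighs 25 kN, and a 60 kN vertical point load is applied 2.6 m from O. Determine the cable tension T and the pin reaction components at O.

ΣM about O: T·sin56°·4.7 − 25·2.35 − 60·2.6 = 0 → T = 214.75/(4.7·0.829038) = 55.1139 ≈ 55.11 kN.
ΣF_x = 0: O_x − T·cos56° = 0 → O_x = 55.1139 × 0.559193 = 30.82 kN.
ΣF_y = 0: O_y + T·sin56° − 25 − 60 = 0 → O_y = 85 − 55.1139 × 0.829038 = 39.31 kN.

T = 55.11 kN, O_x = 30.82 kN, O_y = 39.31 kN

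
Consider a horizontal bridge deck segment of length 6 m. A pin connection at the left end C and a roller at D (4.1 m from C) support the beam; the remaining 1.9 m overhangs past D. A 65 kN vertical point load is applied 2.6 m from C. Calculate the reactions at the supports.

ΣM about C: D_y·4.1 − 65·2.6 = 0 → D_y = 169/4.1 = 41.2195 ≈ 41.22 kN.
ΣF_y = 0: C_y + 41.2195 − 65 = 0 → C_y = 23.78 kN.
ΣF_x = 0: no horizontal applied forces, so C_x = 0.

C_x = 0, C_y = 23.78 kN, D_y = 41.22 kN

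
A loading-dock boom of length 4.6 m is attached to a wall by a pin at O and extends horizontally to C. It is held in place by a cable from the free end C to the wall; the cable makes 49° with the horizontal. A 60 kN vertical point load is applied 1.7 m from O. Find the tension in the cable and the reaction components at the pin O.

T = 29.38 kN, O_x = 19.28 kN, O_y = 37.83 kN

ΣM about O: T·sin49°·4.6 − 60·1.7 = 0 → T = 102/(4.6·0.75471) = 29.3807 ≈ 29.38 kN.
ΣF_x = 0: O_x − T·cos49° = 0 → O_x = 29.3807 × 0.656059 = 19.28 kN.
ΣF_y = 0: O_y + T·sin49° − 60 = 0 → O_y = 60 − 29.3807 × 0.75471 = 37.83 kN.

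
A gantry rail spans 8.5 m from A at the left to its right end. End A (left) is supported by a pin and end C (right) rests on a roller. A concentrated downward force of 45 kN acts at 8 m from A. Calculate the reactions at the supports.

ΣM about A: C_y·8.5 − 45·8 = 0 → C_y = 360/8.5 = 42.3529 ≈ 42.35 kN.
ΣF_y = 0: A_y + 42.3529 − 45 = 0 → A_y = 2.647 kN.
ΣF_x = 0: no horizontal applied forces, so A_x = 0.

A_x = 0, A_y = 2.647 kN, C_y = 42.35 kN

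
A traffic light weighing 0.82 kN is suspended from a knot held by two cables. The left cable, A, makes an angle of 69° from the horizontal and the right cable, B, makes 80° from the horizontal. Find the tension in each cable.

ΣF_x = 0: −T_A·cos69° + T_B·cos80° = 0 → T_B = 2.06376·T_A.
ΣF_y = 0: T_A·sin69° + T_B·sin80° = 0.82.
Substitute: T_A·(0.93358 + 2.06376·0.984808) = 0.82 → T_A = 0.276468 ≈ 0.2765 kN.
Then T_B = 2.06376 × 0.276468 = 0.5706 kN.

T_A = 0.2765 kN, T_B = 0.5706 kN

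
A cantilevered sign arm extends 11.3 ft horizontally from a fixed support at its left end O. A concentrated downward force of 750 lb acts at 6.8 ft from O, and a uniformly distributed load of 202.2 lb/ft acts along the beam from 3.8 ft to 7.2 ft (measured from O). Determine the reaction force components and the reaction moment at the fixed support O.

O_x = 0, O_y = 1437 lb, M_O = 8881 lb·ft

Resultant of the distributed load: 202.2 × 3.4 = 687.48 lb at 5.5 ft from O.
ΣF_x = 0: O_x = 0.
ΣF_y = 0: O_y − 750 − 202.2·3.4 = 0 → O_y = 1437 lb.
ΣM about O: M_O − 750·6.8 − (202.2·3.4)·5.5 = 0 → M_O = 8881 lb·ft.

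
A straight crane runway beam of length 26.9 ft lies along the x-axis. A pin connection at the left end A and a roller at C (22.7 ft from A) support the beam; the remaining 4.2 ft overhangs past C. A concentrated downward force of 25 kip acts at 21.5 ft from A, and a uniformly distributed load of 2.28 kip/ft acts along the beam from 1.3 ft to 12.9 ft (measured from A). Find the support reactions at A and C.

Resultant of the distributed load: 2.28 × 11.6 = 26.448 kip at 7.1 ft from A.
ΣM about A: C_y·22.7 − 25·21.5 − (2.28·11.6)·7.1 = 0 → C_y = 725.2808/22.7 = 31.9507 ≈ 31.95 kip.
ΣF_y = 0: A_y + 31.9507 − 25 − 2.28·11.6 = 0 → A_y = 19.50 kip.
ΣF_x = 0: no horizontal applied forces, so A_x = 0.

A_x = 0, A_y = 19.50 kip, C_y = 31.95 kip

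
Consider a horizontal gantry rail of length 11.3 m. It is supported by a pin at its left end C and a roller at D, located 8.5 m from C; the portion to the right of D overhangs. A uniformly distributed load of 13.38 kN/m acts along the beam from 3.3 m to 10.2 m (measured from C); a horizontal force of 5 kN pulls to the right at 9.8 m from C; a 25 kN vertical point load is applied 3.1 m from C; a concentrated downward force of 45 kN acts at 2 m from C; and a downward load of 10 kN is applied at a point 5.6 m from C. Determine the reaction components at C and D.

C_x = -5.000 kN, C_y = 72.71 kN, D_y = 99.61 kN

Resultant of the distributed load: 13.38 × 6.9 = 92.322 kN at 6.75 m from C.
Moments about C: D_y·8.5 − (13.38·6.9)·6.75 − 25·3.1 − 45·2 − 10·5.6 = 0 → D_y = 846.6735/8.5 = 99.6086 ≈ 99.61 kN.
ΣF_y = 0: C_y + 99.6086 − 13.38·6.9 − 25 − 45 − 10 = 0 → C_y = 72.71 kN.
ΣF_x = 0: C_x + 5 = 0 → C_x = -5.000 kN.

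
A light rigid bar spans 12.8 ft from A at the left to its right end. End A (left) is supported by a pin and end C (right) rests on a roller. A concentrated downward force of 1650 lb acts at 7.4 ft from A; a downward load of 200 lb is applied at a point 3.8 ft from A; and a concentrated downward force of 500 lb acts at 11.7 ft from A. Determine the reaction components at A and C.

Taking moments about A: C_y·12.8 − 1650·7.4 − 200·3.8 − 500·11.7 = 0 → C_y = 18820/12.8 = 1470.31 ≈ 1470 lb.
ΣF_y = 0: A_y + 1470.31 − 1650 − 200 − 500 = 0 → A_y = 879.7 lb.
ΣF_x = 0: no horizontal applied forces, so A_x = 0.

A_x = 0, A_y = 879.7 lb, C_y = 1470 lb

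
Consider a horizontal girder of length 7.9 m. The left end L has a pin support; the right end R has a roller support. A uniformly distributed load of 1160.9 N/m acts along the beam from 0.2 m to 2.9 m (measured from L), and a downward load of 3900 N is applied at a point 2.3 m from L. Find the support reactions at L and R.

Resultant of the distributed load: 1160.9 × 2.7 = 3134.43 N at 1.55 m from L.
Moments about L: R_y·7.9 − (1160.9·2.7)·1.55 − 3900·2.3 = 0 → R_y = 13828.3665/7.9 = 1750.43 ≈ 1750 N.
ΣF_y = 0: L_y + 1750.43 − 1160.9·2.7 − 3900 = 0 → L_y = 5284 N.
ΣF_x = 0: no horizontal applied forces, so L_x = 0.

L_x = 0, L_y = 5284 N, R_y = 1750 N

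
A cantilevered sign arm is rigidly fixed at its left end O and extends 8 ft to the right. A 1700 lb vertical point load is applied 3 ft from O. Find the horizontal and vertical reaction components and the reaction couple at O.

ΣF_x = 0: O_x = 0.
ΣF_y = 0: O_y − 1700 = 0 → O_y = 1700 lb.
ΣM about O: M_O − 1700·3 = 0 → M_O = 5100 lb·ft.

O_x = 0, O_y = 1700 lb, M_O = 5100 lb·ft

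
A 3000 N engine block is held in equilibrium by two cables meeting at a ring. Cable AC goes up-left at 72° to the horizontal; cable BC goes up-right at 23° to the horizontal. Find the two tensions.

T_AC = 2772 N, T_BC = 930.6 N

ΣF_x = 0: −T_AC·cos72° + T_BC·cos23° = 0 → T_BC = 0.335704·T_AC.
ΣF_y = 0: T_AC·sin72° + T_BC·sin23° = 3000.
Substitute: T_AC·(0.951057 + 0.335704·0.390731) = 3000 → T_AC = 2772.06 ≈ 2772 N.
Then T_BC = 0.335704 × 2772.06 = 930.6 N.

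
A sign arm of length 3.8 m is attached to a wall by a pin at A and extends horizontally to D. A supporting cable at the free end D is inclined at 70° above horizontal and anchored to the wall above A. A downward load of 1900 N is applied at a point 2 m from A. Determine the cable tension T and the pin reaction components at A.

ΣM about A: T·sin70°·3.8 − 1900·2 = 0 → T = 3800/(3.8·0.939693) = 1064.18 ≈ 1064 N.
ΣF_x = 0: A_x − T·cos70° = 0 → A_x = 1064.18 × 0.34202 = 364.0 N.
ΣF_y = 0: A_y + T·sin70° − 1900 = 0 → A_y = 1900 − 1064.18 × 0.939693 = 900.0 N.

T = 1064 N, A_x = 364.0 N, A_y = 900.0 N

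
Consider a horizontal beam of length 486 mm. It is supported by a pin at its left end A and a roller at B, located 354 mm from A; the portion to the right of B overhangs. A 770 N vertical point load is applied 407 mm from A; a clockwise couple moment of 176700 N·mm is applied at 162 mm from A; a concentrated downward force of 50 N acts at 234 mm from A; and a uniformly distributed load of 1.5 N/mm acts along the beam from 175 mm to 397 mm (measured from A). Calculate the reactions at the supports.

A_x = 0, A_y = -533.5 N, B_y = 1687 N

Resultant of the distributed load: 1.5 × 222 = 333 N at 286 mm from A.
Taking moments about A: B_y·354 − 770·407 − 176700 − 50·234 − (1.5·222)·286 = 0 → B_y = 597028/354 = 1686.52 ≈ 1687 N.
ΣF_y = 0: A_y + 1686.52 − 770 − 50 − 1.5·222 = 0 → A_y = -533.5 N.
ΣF_x = 0: no horizontal applied forces, so A_x = 0.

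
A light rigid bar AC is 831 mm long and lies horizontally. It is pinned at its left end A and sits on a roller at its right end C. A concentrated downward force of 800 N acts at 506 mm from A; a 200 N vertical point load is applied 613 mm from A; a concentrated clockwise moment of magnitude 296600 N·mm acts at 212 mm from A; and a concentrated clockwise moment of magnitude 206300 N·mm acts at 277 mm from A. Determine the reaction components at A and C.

Taking moments about A: C_y·831 − 800·506 − 200·613 − 296600 − 206300 = 0 → C_y = 1030300/831 = 1239.83 ≈ 1240 N.
ΣF_y = 0: A_y + 1239.83 − 800 − 200 = 0 → A_y = -239.8 N.
ΣF_x = 0: no horizontal applied forces, so A_x = 0.

A_x = 0, A_y = -239.8 N, C_y = 1240 N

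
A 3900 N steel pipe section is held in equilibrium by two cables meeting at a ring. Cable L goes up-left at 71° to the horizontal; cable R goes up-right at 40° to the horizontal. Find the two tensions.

ΣF_x = 0: −T_L·cos71° + T_R·cos40° = 0 → T_R = 0.424999·T_L.
ΣF_y = 0: T_L·sin71° + T_R·sin40° = 3900.
Substitute: T_L·(0.945519 + 0.424999·0.642788) = 3900 → T_L = 3200.12 ≈ 3200 N.
Then T_R = 0.424999 × 3200.12 = 1360 N.

T_L = 3200 N, T_R = 1360 N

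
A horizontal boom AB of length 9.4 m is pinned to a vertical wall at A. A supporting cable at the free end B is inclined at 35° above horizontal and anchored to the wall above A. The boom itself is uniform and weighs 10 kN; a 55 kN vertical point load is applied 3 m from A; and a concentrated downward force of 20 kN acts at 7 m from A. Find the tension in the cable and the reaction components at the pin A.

T = 65.29 kN, A_x = 53.48 kN, A_y = 47.55 kN

ΣM about A: T·sin35°·9.4 − 10·4.7 − 55·3 − 20·7 = 0 → T = 352/(9.4·0.573576) = 65.2866 ≈ 65.29 kN.
ΣF_x = 0: A_x − T·cos35° = 0 → A_x = 65.2866 × 0.819152 = 53.48 kN.
ΣF_y = 0: A_y + T·sin35° − 10 − 55 − 20 = 0 → A_y = 85 − 65.2866 × 0.573576 = 47.55 kN.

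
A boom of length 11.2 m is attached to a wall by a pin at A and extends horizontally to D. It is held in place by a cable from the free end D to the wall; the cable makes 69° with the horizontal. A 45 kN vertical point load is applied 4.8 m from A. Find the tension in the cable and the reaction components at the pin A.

ΣM about A: T·sin69°·11.2 − 45·4.8 = 0 → T = 216/(11.2·0.93358) = 20.6578 ≈ 20.66 kN.
ΣF_x = 0: A_x − T·cos69° = 0 → A_x = 20.6578 × 0.358368 = 7.403 kN.
ΣF_y = 0: A_y + T·sin69° − 45 = 0 → A_y = 45 − 20.6578 × 0.93358 = 25.71 kN.

T = 20.66 kN, A_x = 7.403 kN, A_y = 25.71 kN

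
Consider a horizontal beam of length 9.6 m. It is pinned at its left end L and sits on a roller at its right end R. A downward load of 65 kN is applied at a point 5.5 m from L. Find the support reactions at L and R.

L_x = 0, L_y = 27.76 kN, R_y = 37.24 kN

Moments about L: R_y·9.6 − 65·5.5 = 0 → R_y = 357.5/9.6 = 37.2396 ≈ 37.24 kN.
ΣF_y = 0: L_y + 37.2396 − 65 = 0 → L_y = 27.76 kN.
ΣF_x = 0: no horizontal applied forces, so L_x = 0.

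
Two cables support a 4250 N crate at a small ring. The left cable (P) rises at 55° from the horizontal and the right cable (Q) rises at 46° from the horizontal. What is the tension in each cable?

T_P = 3008 N, T_Q = 2483 N

ΣF_x = 0: −T_P·cos55° + T_Q·cos46° = 0 → T_Q = 0.825696·T_P.
ΣF_y = 0: T_P·sin55° + T_Q·sin46° = 4250.
Substitute: T_P·(0.819152 + 0.825696·0.71934) = 4250 → T_P = 3007.55 ≈ 3008 N.
Then T_Q = 0.825696 × 3007.55 = 2483 N.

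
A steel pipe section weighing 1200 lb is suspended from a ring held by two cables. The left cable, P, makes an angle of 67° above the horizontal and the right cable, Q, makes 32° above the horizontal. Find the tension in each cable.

ΣF_x = 0: −T_P·cos67° + T_Q·cos32° = 0 → T_Q = 0.460742·T_P.
ΣF_y = 0: T_P·sin67° + T_Q·sin32° = 1200.
Substitute: T_P·(0.920505 + 0.460742·0.529919) = 1200 → T_P = 1030.34 ≈ 1030 lb.
Then T_Q = 0.460742 × 1030.34 = 474.7 lb.

T_P = 1030 lb, T_Q = 474.7 lb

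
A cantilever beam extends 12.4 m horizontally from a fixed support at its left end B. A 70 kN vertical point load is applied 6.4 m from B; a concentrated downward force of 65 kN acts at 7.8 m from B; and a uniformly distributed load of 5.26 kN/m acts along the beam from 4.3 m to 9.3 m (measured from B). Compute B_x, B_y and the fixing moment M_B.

Resultant of the distributed load: 5.26 × 5 = 26.3 kN at 6.8 m from B.
ΣF_x = 0: B_x = 0.
ΣF_y = 0: B_y − 70 − 65 − 5.26·5 = 0 → B_y = 161.3 kN.
ΣM about B: M_B − 70·6.4 − 65·7.8 − (5.26·5)·6.8 = 0 → M_B = 1134 kN·m.

B_x = 0, B_y = 161.3 kN, M_B = 1134 kN·m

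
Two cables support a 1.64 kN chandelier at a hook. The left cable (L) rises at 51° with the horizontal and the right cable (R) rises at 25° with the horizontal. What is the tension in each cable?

T_L = 1.532 kN, T_R = 1.064 kN

ΣF_x = 0: −T_L·cos51° + T_R·cos25° = 0 → T_R = 0.694378·T_L.
ΣF_y = 0: T_L·sin51° + T_R·sin25° = 1.64.
Substitute: T_L·(0.777146 + 0.694378·0.422618) = 1.64 → T_L = 1.53185 ≈ 1.532 kN.
Then T_R = 0.694378 × 1.53185 = 1.064 kN.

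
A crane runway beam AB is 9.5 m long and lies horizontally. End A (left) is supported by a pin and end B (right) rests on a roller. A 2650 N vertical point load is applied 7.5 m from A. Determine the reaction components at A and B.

Moments about A: B_y·9.5 − 2650·7.5 = 0 → B_y = 19875/9.5 = 2092.11 ≈ 2092 N.
ΣF_y = 0: A_y + 2092.11 − 2650 = 0 → A_y = 557.9 N.
ΣF_x = 0: no horizontal applied forces, so A_x = 0.

A_x = 0, A_y = 557.9 N, B_y = 2092 N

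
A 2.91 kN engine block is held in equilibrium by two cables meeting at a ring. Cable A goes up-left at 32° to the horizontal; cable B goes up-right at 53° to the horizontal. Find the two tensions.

ΣF_x = 0: −T_A·cos32° + T_B·cos53° = 0 → T_B = 1.40915·T_A.
ΣF_y = 0: T_A·sin32° + T_B·sin53° = 2.91.
Substitute: T_A·(0.529919 + 1.40915·0.798636) = 2.91 → T_A = 1.75797 ≈ 1.758 kN.
Then T_B = 1.40915 × 1.75797 = 2.477 kN.

T_A = 1.758 kN, T_B = 2.477 kN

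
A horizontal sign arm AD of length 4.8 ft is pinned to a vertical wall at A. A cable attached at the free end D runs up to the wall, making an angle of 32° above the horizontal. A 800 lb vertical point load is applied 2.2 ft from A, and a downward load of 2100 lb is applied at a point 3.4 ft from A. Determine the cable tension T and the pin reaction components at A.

ΣM about A: T·sin32°·4.8 − 800·2.2 − 2100·3.4 = 0 → T = 8900/(4.8·0.529919) = 3498.96 ≈ 3499 lb.
ΣF_x = 0: A_x − T·cos32° = 0 → A_x = 3498.96 × 0.848048 = 2967 lb.
ΣF_y = 0: A_y + T·sin32° − 800 − 2100 = 0 → A_y = 2900 − 3498.96 × 0.529919 = 1046 lb.

T = 3499 lb, A_x = 2967 lb, A_y = 1046 lb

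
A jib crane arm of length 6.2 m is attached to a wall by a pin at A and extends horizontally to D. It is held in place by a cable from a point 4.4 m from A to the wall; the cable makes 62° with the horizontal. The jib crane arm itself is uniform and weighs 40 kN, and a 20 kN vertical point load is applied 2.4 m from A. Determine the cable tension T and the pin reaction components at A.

ΣM about A: T·sin62°·4.4 − 40·3.1 − 20·2.4 = 0 → T = 172/(4.4·0.882948) = 44.2732 ≈ 44.27 kN.
ΣF_x = 0: A_x − T·cos62° = 0 → A_x = 44.2732 × 0.469472 = 20.79 kN.
ΣF_y = 0: A_y + T·sin62° − 40 − 20 = 0 → A_y = 60 − 44.2732 × 0.882948 = 20.91 kN.

T = 44.27 kN, A_x = 20.79 kN, A_y = 20.91 kN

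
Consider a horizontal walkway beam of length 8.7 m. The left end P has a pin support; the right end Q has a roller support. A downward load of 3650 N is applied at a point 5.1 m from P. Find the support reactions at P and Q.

P_x = 0, P_y = 1510 N, Q_y = 2140 N

ΣM about P: Q_y·8.7 − 3650·5.1 = 0 → Q_y = 18615/8.7 = 2139.66 ≈ 2140 N.
ΣF_y = 0: P_y + 2139.66 − 3650 = 0 → P_y = 1510 N.
ΣF_x = 0: no horizontal applied forces, so P_x = 0.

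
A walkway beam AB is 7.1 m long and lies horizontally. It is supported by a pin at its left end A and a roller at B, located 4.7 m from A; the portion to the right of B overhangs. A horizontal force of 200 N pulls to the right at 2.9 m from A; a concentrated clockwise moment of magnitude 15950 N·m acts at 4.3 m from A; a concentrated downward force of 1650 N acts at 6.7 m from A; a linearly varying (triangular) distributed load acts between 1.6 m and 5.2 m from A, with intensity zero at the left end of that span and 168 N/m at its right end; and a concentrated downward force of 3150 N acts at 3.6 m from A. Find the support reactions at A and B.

Resultant of the triangular load: ½ × 168 × 3.6 = 302.4 N, acting at 4 m from A (one-third of the span from the peak).
Moments about A: B_y·4.7 − 15950 − 1650·6.7 − (½·168·3.6)·4 − 3150·3.6 = 0 → B_y = 39554.6/4.7 = 8415.87 ≈ 8416 N.
ΣF_y = 0: A_y + 8415.87 − 1650 − ½·168·3.6 − 3150 = 0 → A_y = -3313 N.
ΣF_x = 0: A_x + 200 = 0 → A_x = -200.0 N.

A_x = -200.0 N, A_y = -3313 N, B_y = 8416 N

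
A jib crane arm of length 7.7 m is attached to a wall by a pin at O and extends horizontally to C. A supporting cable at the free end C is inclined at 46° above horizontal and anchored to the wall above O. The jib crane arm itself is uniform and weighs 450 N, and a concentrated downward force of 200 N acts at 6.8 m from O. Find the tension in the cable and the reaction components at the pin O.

T = 558.3 N, O_x = 387.8 N, O_y = 248.4 N

ΣM about O: T·sin46°·7.7 − 450·3.85 − 200·6.8 = 0 → T = 3092.5/(7.7·0.71934) = 558.322 ≈ 558.3 N.
ΣF_x = 0: O_x − T·cos46° = 0 → O_x = 558.322 × 0.694658 = 387.8 N.
ΣF_y = 0: O_y + T·sin46° − 450 − 200 = 0 → O_y = 650 − 558.322 × 0.71934 = 248.4 N.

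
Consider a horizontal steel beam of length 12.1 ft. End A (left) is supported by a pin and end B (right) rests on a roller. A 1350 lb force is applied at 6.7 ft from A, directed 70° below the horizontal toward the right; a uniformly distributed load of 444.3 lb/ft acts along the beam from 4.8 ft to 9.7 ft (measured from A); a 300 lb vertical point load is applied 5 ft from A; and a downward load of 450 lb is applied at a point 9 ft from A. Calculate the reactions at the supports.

Resultant of the distributed load: 444.3 × 4.9 = 2177.07 lb at 7.25 ft from A.
ΣM about A: B_y·12.1 − 1350·sin70°·6.7 − (444.3·4.9)·7.25 − 300·5 − 450·9 = 0 → B_y = 29833.3/12.1 = 2465.56 ≈ 2466 lb.
ΣF_y = 0: A_y + 2465.56 − 1350·sin70° − 444.3·4.9 − 300 − 450 = 0 → A_y = 1730 lb.
ΣF_x = 0: A_x + 1350·cos70° = 0 → A_x = -461.7 lb.

A_x = -461.7 lb, A_y = 1730 lb, B_y = 2466 lb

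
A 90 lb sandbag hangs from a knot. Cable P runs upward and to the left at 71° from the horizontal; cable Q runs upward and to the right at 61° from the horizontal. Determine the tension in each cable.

T_P = 58.71 lb, T_Q = 39.43 lb

ΣF_x = 0: −T_P·cos71° + T_Q·cos61° = 0 → T_Q = 0.671538·T_P.
ΣF_y = 0: T_P·sin71° + T_Q·sin61° = 90.
Substitute: T_P·(0.945519 + 0.671538·0.87462) = 90 → T_P = 58.7138 ≈ 58.71 lb.
Then T_Q = 0.671538 × 58.7138 = 39.43 lb.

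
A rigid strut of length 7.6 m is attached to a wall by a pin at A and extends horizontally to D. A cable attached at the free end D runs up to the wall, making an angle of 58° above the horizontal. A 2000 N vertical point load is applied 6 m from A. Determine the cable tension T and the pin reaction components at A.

ΣM about A: T·sin58°·7.6 − 2000·6 = 0 → T = 12000/(7.6·0.848048) = 1861.86 ≈ 1862 N.
ΣF_x = 0: A_x − T·cos58° = 0 → A_x = 1861.86 × 0.529919 = 986.6 N.
ΣF_y = 0: A_y + T·sin58° − 2000 = 0 → A_y = 2000 − 1861.86 × 0.848048 = 421.1 N.

T = 1862 N, A_x = 986.6 N, A_y = 421.1 N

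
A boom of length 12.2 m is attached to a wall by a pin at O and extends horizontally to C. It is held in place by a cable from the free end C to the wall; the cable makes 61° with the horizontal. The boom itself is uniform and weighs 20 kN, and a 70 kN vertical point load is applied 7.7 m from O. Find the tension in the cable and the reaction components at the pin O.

T = 61.95 kN, O_x = 30.03 kN, O_y = 35.82 kN

ΣM about O: T·sin61°·12.2 − 20·6.1 − 70·7.7 = 0 → T = 661/(12.2·0.87462) = 61.9473 ≈ 61.95 kN.
ΣF_x = 0: O_x − T·cos61° = 0 → O_x = 61.9473 × 0.48481 = 30.03 kN.
ΣF_y = 0: O_y + T·sin61° − 20 − 70 = 0 → O_y = 90 − 61.9473 × 0.87462 = 35.82 kN.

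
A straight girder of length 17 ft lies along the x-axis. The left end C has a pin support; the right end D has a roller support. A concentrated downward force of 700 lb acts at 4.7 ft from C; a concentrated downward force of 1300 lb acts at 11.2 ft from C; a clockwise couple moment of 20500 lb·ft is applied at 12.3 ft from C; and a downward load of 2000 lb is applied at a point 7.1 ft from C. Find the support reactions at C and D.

ΣM about C: D_y·17 − 700·4.7 − 1300·11.2 − 20500 − 2000·7.1 = 0 → D_y = 52550/17 = 3091.18 ≈ 3091 lb.
ΣF_y = 0: C_y + 3091.18 − 700 − 1300 − 2000 = 0 → C_y = 908.8 lb.
ΣF_x = 0: no horizontal applied forces, so C_x = 0.

C_x = 0, C_y = 908.8 lb, D_y = 3091 lb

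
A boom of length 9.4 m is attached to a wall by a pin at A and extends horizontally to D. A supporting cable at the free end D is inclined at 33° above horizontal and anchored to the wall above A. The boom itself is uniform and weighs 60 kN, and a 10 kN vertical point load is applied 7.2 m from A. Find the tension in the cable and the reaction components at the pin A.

T = 69.15 kN, A_x = 57.99 kN, A_y = 32.34 kN

ΣM about A: T·sin33°·9.4 − 60·4.7 − 10·7.2 = 0 → T = 354/(9.4·0.544639) = 69.1459 ≈ 69.15 kN.
ΣF_x = 0: A_x − T·cos33° = 0 → A_x = 69.1459 × 0.838671 = 57.99 kN.
ΣF_y = 0: A_y + T·sin33° − 60 − 10 = 0 → A_y = 70 − 69.1459 × 0.544639 = 32.34 kN.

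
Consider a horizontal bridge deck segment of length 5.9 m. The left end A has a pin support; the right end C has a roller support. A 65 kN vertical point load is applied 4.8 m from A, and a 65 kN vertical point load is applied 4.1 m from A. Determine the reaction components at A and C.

A_x = 0, A_y = 31.95 kN, C_y = 98.05 kN

Taking moments about A: C_y·5.9 − 65·4.8 − 65·4.1 = 0 → C_y = 578.5/5.9 = 98.0508 ≈ 98.05 kN.
ΣF_y = 0: A_y + 98.0508 − 65 − 65 = 0 → A_y = 31.95 kN.
ΣF_x = 0: no horizontal applied forces, so A_x = 0.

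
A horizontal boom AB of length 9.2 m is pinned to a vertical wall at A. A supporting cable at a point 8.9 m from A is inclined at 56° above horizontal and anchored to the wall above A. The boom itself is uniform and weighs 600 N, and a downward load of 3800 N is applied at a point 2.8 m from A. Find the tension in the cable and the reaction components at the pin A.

ΣM about A: T·sin56°·8.9 − 600·4.6 − 3800·2.8 = 0 → T = 13400/(8.9·0.829038) = 1816.1 ≈ 1816 N.
ΣF_x = 0: A_x − T·cos56° = 0 → A_x = 1816.1 × 0.559193 = 1016 N.
ΣF_y = 0: A_y + T·sin56° − 600 − 3800 = 0 → A_y = 4400 − 1816.1 × 0.829038 = 2894 N.

T = 1816 N, A_x = 1016 N, A_y = 2894 N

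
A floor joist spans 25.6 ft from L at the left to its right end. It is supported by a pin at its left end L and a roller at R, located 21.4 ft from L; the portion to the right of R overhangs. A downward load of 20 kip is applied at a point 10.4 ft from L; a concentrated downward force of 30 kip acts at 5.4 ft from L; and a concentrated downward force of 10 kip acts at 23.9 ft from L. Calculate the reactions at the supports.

L_x = 0, L_y = 31.54 kip, R_y = 28.46 kip

Moments about L: R_y·21.4 − 20·10.4 − 30·5.4 − 10·23.9 = 0 → R_y = 609/21.4 = 28.4579 ≈ 28.46 kip.
ΣF_y = 0: L_y + 28.4579 − 20 − 30 − 10 = 0 → L_y = 31.54 kip.
ΣF_x = 0: no horizontal applied forces, so L_x = 0.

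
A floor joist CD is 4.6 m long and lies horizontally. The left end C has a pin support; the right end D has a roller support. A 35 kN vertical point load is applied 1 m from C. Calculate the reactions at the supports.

Moments about C: D_y·4.6 − 35·1 = 0 → D_y = 35/4.6 = 7.6087 ≈ 7.609 kN.
ΣF_y = 0: C_y + 7.6087 − 35 = 0 → C_y = 27.39 kN.
ΣF_x = 0: no horizontal applied forces, so C_x = 0.

C_x = 0, C_y = 27.39 kN, D_y = 7.609 kN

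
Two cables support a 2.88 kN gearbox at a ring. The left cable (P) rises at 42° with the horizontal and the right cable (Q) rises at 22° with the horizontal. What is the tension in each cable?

T_P = 2.971 kN, T_Q = 2.381 kN

ΣF_x = 0: −T_P·cos42° + T_Q·cos22° = 0 → T_Q = 0.801508·T_P.
ΣF_y = 0: T_P·sin42° + T_Q·sin22° = 2.88.
Substitute: T_P·(0.669131 + 0.801508·0.374607) = 2.88 → T_P = 2.97097 ≈ 2.971 kN.
Then T_Q = 0.801508 × 2.97097 = 2.381 kN.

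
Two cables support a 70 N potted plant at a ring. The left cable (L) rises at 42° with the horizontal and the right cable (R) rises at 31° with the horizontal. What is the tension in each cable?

T_L = 62.74 N, T_R = 54.40 N

ΣF_x = 0: −T_L·cos42° + T_R·cos31° = 0 → T_R = 0.866978·T_L.
ΣF_y = 0: T_L·sin42° + T_R·sin31° = 70.
Substitute: T_L·(0.669131 + 0.866978·0.515038) = 70 → T_L = 62.7433 ≈ 62.74 N.
Then T_R = 0.866978 × 62.7433 = 54.40 N.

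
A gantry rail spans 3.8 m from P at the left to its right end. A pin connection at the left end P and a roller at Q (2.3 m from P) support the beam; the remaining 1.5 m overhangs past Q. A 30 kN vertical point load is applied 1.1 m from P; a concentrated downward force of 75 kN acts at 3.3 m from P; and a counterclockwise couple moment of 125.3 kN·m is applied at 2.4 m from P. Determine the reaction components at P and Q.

Taking moments about P: Q_y·2.3 − 30·1.1 − 75·3.3 + 125.3 = 0 → Q_y = 155.2/2.3 = 67.4783 ≈ 67.48 kN.
ΣF_y = 0: P_y + 67.4783 − 30 − 75 = 0 → P_y = 37.52 kN.
ΣF_x = 0: no horizontal applied forces, so P_x = 0.

P_x = 0, P_y = 37.52 kN, Q_y = 67.48 kN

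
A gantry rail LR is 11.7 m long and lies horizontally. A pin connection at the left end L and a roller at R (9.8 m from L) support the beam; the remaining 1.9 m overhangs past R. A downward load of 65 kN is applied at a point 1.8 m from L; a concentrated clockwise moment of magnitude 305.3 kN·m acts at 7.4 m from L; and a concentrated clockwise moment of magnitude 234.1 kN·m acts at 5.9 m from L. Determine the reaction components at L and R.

L_x = 0, L_y = -1.980 kN, R_y = 66.98 kN

Taking moments about L: R_y·9.8 − 65·1.8 − 305.3 − 234.1 = 0 → R_y = 656.4/9.8 = 66.9796 ≈ 66.98 kN.
ΣF_y = 0: L_y + 66.9796 − 65 = 0 → L_y = -1.980 kN.
ΣF_x = 0: no horizontal applied forces, so L_x = 0.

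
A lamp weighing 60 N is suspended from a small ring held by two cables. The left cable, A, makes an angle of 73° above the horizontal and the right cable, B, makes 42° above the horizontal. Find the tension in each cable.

T_A = 49.20 N, T_B = 19.36 N

ΣF_x = 0: −T_A·cos73° + T_B·cos42° = 0 → T_B = 0.393425·T_A.
ΣF_y = 0: T_A·sin73° + T_B·sin42° = 60.
Substitute: T_A·(0.956305 + 0.393425·0.669131) = 60 → T_A = 49.1982 ≈ 49.20 N.
Then T_B = 0.393425 × 49.1982 = 19.36 N.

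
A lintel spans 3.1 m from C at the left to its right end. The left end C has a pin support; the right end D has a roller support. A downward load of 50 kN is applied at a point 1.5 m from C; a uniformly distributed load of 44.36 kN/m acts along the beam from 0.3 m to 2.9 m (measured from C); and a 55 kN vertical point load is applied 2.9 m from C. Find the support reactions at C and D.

Resultant of the distributed load: 44.36 × 2.6 = 115.336 kN at 1.6 m from C.
Taking moments about C: D_y·3.1 − 50·1.5 − (44.36·2.6)·1.6 − 55·2.9 = 0 → D_y = 419.0376/3.1 = 135.173 ≈ 135.2 kN.
ΣF_y = 0: C_y + 135.173 − 50 − 44.36·2.6 − 55 = 0 → C_y = 85.16 kN.
ΣF_x = 0: no horizontal applied forces, so C_x = 0.

C_x = 0, C_y = 85.16 kN, D_y = 135.2 kN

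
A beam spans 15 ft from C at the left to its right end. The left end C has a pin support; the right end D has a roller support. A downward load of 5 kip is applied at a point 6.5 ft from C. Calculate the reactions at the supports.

ΣM about C: D_y·15 − 5·6.5 = 0 → D_y = 32.5/15 = 2.16667 ≈ 2.167 kip.
ΣF_y = 0: C_y + 2.16667 − 5 = 0 → C_y = 2.833 kip.
ΣF_x = 0: no horizontal applied forces, so C_x = 0.

C_x = 0, C_y = 2.833 kip, D_y = 2.167 kip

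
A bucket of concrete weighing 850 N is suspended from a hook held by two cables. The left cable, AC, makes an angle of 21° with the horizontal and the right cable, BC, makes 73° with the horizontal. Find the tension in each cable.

ΣF_x = 0: −T_AC·cos21° + T_BC·cos73° = 0 → T_BC = 3.19313·T_AC.
ΣF_y = 0: T_AC·sin21° + T_BC·sin73° = 850.
Substitute: T_AC·(0.358368 + 3.19313·0.956305) = 850 → T_AC = 249.123 ≈ 249.1 N.
Then T_BC = 3.19313 × 249.123 = 795.5 N.

T_AC = 249.1 N, T_BC = 795.5 N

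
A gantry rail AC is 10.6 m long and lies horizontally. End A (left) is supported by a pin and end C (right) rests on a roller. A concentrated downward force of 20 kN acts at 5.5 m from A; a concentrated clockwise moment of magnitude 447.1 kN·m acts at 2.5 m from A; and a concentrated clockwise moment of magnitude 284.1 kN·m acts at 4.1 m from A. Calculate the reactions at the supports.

Taking moments about A: C_y·10.6 − 20·5.5 − 447.1 − 284.1 = 0 → C_y = 841.2/10.6 = 79.3585 ≈ 79.36 kN.
ΣF_y = 0: A_y + 79.3585 − 20 = 0 → A_y = -59.36 kN.
ΣF_x = 0: no horizontal applied forces, so A_x = 0.

A_x = 0, A_y = -59.36 kN, C_y = 79.36 kN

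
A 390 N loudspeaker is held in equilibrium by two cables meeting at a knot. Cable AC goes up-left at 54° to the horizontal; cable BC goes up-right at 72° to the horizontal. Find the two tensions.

ΣF_x = 0: −T_AC·cos54° + T_BC·cos72° = 0 → T_BC = 1.90211·T_AC.
ΣF_y = 0: T_AC·sin54° + T_BC·sin72° = 390.
Substitute: T_AC·(0.809017 + 1.90211·0.951057) = 390 → T_AC = 148.967 ≈ 149.0 N.
Then T_BC = 1.90211 × 148.967 = 283.4 N.

T_AC = 149.0 N, T_BC = 283.4 N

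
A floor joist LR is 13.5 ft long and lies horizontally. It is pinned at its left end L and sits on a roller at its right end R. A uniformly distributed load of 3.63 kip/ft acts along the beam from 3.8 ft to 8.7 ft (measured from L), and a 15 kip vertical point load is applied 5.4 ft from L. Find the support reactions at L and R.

Resultant of the distributed load: 3.63 × 4.9 = 17.787 kip at 6.25 ft from L.
ΣM about L: R_y·13.5 − (3.63·4.9)·6.25 − 15·5.4 = 0 → R_y = 192.16875/13.5 = 14.2347 ≈ 14.23 kip.
ΣF_y = 0: L_y + 14.2347 − 3.63·4.9 − 15 = 0 → L_y = 18.55 kip.
ΣF_x = 0: no horizontal applied forces, so L_x = 0.

L_x = 0, L_y = 18.55 kip, R_y = 14.23 kip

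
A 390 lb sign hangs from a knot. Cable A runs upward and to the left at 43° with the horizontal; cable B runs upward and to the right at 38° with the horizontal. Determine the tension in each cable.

ΣF_x = 0: −T_A·cos43° + T_B·cos38° = 0 → T_B = 0.928101·T_A.
ΣF_y = 0: T_A·sin43° + T_B·sin38° = 390.
Substitute: T_A·(0.681998 + 0.928101·0.615661) = 390 → T_A = 311.155 ≈ 311.2 lb.
Then T_B = 0.928101 × 311.155 = 288.8 lb.

T_A = 311.2 lb, T_B = 288.8 lb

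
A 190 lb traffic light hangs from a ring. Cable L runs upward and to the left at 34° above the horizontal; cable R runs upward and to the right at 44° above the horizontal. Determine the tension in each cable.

ΣF_x = 0: −T_L·cos34° + T_R·cos44° = 0 → T_R = 1.1525·T_L.
ΣF_y = 0: T_L·sin34° + T_R·sin44° = 190.
Substitute: T_L·(0.559193 + 1.1525·0.694658) = 190 → T_L = 139.728 ≈ 139.7 lb.
Then T_R = 1.1525 × 139.728 = 161.0 lb.

T_L = 139.7 lb, T_R = 161.0 lb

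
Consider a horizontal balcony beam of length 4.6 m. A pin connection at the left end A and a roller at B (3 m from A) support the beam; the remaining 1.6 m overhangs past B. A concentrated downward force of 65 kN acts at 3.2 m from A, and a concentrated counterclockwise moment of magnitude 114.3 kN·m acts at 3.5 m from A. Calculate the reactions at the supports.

A_x = 0, A_y = 33.77 kN, B_y = 31.23 kN

ΣM about A: B_y·3 − 65·3.2 + 114.3 = 0 → B_y = 93.7/3 = 31.2333 ≈ 31.23 kN.
ΣF_y = 0: A_y + 31.2333 − 65 = 0 → A_y = 33.77 kN.
ΣF_x = 0: no horizontal applied forces, so A_x = 0.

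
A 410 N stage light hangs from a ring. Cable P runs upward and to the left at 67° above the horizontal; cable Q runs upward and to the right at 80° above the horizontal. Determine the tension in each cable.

ΣF_x = 0: −T_P·cos67° + T_Q·cos80° = 0 → T_Q = 2.25013·T_P.
ΣF_y = 0: T_P·sin67° + T_Q·sin80° = 410.
Substitute: T_P·(0.920505 + 2.25013·0.984808) = 410 → T_P = 130.721 ≈ 130.7 N.
Then T_Q = 2.25013 × 130.721 = 294.1 N.

T_P = 130.7 N, T_Q = 294.1 N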